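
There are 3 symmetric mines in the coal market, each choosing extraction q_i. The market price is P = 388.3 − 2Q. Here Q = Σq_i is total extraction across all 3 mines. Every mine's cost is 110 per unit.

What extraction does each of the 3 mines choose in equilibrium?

34.7875

A representative mine's profit is π_i = q_i(388.3 − 2Q) − 110q_i, with Q = q_i + Σ_{j≠i} q_j.
First-order condition: 278.3 − 4q_i − 2Σ_{j≠i} q_j = 0.
With identical mines, set every q_j = q: then 278.3 − 4q − 4q = 0, i.e. q = 278.3/8 = 34.7875.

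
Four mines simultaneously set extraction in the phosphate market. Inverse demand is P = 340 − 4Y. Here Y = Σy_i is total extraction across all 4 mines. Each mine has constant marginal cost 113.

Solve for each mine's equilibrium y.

A representative mine's profit is π_i = y_i(340 − 4Y) − 113y_i, with Y = y_i + Σ_{j≠i} y_j.
First-order condition: 227 − 8y_i − 4Σ_{j≠i} y_j = 0.
In a symmetric equilibrium every mine chooses the same y, so Σ_{j≠i} y_j = 3y. The condition becomes 227 − 20y = 0, giving y = 227/20 = 11.35.

11.35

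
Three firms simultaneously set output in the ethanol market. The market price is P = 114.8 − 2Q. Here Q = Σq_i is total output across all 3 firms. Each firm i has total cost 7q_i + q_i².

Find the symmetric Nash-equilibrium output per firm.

10.78

A representative firm's profit is π_i = q_i(114.8 − 2Q) − 7q_i − q_i², with Q = q_i + Σ_{j≠i} q_j.
First-order condition: 107.8 − 6q_i − 2Σ_{j≠i} q_j = 0.
Imposing symmetry (q_j = q for all j) turns Σ_{j≠i} q_j into 2q, so 107.8 = 10q and q = 10.78.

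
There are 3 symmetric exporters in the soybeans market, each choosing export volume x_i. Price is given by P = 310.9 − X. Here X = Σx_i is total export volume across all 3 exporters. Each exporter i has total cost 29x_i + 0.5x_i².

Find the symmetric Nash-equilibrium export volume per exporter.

A representative exporter's profit is π_i = x_i(310.9 − X) − 29x_i − 0.5x_i², with X = x_i + Σ_{j≠i} x_j.
First-order condition: 281.9 − 3x_i − Σ_{j≠i} x_j = 0.
With identical exporters, set every x_j = x: then 281.9 − 3x − 2x = 0, i.e. x = 281.9/5 = 56.38.

56.38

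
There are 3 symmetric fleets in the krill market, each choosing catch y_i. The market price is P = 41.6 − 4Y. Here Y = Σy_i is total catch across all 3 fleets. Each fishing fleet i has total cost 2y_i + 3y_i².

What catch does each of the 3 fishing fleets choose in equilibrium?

A representative fishing fleet's profit is π_i = y_i(41.6 − 4Y) − 2y_i − 3y_i², with Y = y_i + Σ_{j≠i} y_j.
First-order condition: 39.6 − 14y_i − 4Σ_{j≠i} y_j = 0.
With identical fishing fleets, set every y_j = y: then 39.6 − 14y − 8y = 0, i.e. y = 39.6/22 = 1.8.

1.8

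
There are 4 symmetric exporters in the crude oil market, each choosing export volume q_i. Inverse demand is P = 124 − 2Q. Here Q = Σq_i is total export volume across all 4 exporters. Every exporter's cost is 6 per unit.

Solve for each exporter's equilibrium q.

A representative exporter's profit is π_i = q_i(124 − 2Q) − 6q_i, with Q = q_i + Σ_{j≠i} q_j.
First-order condition: 118 − 4q_i − 2Σ_{j≠i} q_j = 0.
In a symmetric equilibrium every exporter chooses the same q, so Σ_{j≠i} q_j = 3q. The condition becomes 118 − 10q = 0, giving q = 118/10 = 11.8.

11.8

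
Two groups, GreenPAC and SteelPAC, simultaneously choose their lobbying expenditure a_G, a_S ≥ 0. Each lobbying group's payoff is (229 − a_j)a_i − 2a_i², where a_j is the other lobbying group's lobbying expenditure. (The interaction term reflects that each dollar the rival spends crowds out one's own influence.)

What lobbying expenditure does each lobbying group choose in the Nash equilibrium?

GreenPAC's payoff is (229 − a_S)a_G − 2a_G².
∂π/∂a_G = 229 − a_S − 4a_G = 0, so a_G = 57.25 − 0.25a_S.
The game is symmetric, so in equilibrium a_S = a_G: the reaction function gives 1.25a_G = 57.25, hence a_G = 45.8.

45.8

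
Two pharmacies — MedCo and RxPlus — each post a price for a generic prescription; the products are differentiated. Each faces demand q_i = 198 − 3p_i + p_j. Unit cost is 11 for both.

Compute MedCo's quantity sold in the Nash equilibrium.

105.6

MedCo's profit: π = (p_{MedCo} − 11)(198 − 3p_{MedCo} + p_{RxPlus}).
∂π/∂p_{MedCo} = 231 − 6p_{MedCo} + p_{RxPlus} = 0 ⇒ p_{MedCo} = 38.5 + (1/6)p_{RxPlus}.
By symmetry p_{RxPlus} = p_{MedCo}; substituting into the reaction function, (5/6)p_{MedCo} = 38.5 and p_{MedCo} = 46.2.
q_{MedCo} = 198 − 3·46.2 + 46.2 = 105.6.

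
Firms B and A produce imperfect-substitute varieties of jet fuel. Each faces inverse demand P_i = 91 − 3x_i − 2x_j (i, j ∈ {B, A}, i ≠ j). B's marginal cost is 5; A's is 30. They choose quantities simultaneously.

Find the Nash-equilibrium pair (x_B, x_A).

Firm B's profit: π = x_B(91 − 3x_B − 2x_A) − 5x_B.
∂π/∂x_B = 86 − 6x_B − 2x_A = 0 ⇒ x_B = 43/3 − (1/3)x_A.
Similarly x_A = 61/6 − (1/3)x_B.
Plugging x_A into B's best response: x_B = 43/3 − (1/3)(61/6 − (1/3)x_B) ⇒ (8/9)x_B = 197/18, so x_B = 12.3125.
Then x_A = 61/6 − (1/3)·12.3125 = 6.0625.

12.3125, 6.0625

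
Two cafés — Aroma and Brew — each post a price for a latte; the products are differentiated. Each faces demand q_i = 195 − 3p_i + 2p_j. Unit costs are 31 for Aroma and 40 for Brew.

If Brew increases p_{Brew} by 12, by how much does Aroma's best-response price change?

4

Aroma's profit: π = (p_{Aroma} − 31)(195 − 3p_{Aroma} + 2p_{Brew}).
∂π/∂p_{Aroma} = 288 − 6p_{Aroma} + 2p_{Brew} = 0 ⇒ p_{Aroma} = 48 + (1/3)p_{Brew}.
The reaction-function slope is 1/3, so a 12-unit rise in p_{Brew} moves p_{Aroma} by 1/3 × 12 = 4. Aroma's best response rises — the actions are strategic complements.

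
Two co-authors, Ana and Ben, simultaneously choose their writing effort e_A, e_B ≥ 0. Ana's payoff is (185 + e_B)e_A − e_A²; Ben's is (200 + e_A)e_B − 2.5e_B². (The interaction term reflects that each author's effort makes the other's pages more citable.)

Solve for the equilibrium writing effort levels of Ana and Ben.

125, 65

Expanding Ana's payoff: 185e_A + e_Be_A − e_A².
∂π/∂e_A = 185 + e_B − 2e_A = 0, so e_A = 92.5 + 0.5e_B.
Likewise for Ben: e_B = 40 + 0.2e_A.
Substituting the second reaction function into the first: e_A = 92.5 + 0.5(40 + 0.2e_A), which gives 0.9e_A = 112.5 ⇒ e_A = 125.
Then e_B = 40 + 0.2·125 = 65.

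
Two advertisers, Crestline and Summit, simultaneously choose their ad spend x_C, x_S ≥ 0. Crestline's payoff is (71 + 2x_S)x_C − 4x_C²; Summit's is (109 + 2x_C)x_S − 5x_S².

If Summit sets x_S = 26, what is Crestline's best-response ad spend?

15.375

Expanding Crestline's payoff: 71x_C + 2x_Sx_C − 4x_C².
∂π/∂x_C = 71 + 2x_S − 8x_C = 0, so x_C = 8.875 + 0.25x_S.
At x_S = 26: x_C = 8.875 + 0.25·26 = 15.375.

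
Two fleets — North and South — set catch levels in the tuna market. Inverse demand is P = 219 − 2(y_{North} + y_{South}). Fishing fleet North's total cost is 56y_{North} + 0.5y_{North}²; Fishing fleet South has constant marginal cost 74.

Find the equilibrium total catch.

47.5625

Fishing fleet North's profit: π = y_{North}(219 − 2(y_{North} + y_{South})) − 56y_{North} − 0.5y_{North}².
∂π/∂y_{North} = 163 − 5y_{North} − 2y_{South} = 0, so y_{North} = 32.6 − 0.4y_{South}.
For South: ∂π/∂y_{South} = 145 − 4y_{South} − 2y_{North} = 0 ⇒ y_{South} = 36.25 − 0.5y_{North}.
Solving the two reaction functions simultaneously: (1 − (−0.4)(−0.5))y_{North} = 32.6 − 0.4·36.25, so 0.8y_{North} = 18.1 and y_{North} = 22.625.
Then y_{South} = 36.25 − 0.5·22.625 = 24.9375.
Total catch: 22.625 + 24.9375 = 47.5625.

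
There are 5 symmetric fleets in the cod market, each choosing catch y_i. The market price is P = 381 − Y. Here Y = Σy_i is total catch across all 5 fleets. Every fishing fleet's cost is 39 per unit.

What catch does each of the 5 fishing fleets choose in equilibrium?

57

A representative fishing fleet's profit is π_i = y_i(381 − Y) − 39y_i, with Y = y_i + Σ_{j≠i} y_j.
First-order condition: 342 − 2y_i − Σ_{j≠i} y_j = 0.
In a symmetric equilibrium every fishing fleet chooses the same y, so Σ_{j≠i} y_j = 4y. The condition becomes 342 − 6y = 0, giving y = 342/6 = 57.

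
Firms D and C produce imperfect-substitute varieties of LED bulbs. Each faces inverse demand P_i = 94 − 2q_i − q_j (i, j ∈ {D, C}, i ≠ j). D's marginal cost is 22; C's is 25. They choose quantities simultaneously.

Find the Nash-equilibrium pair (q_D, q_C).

Firm D's profit: π = q_D(94 − 2q_D − q_C) − 22q_D.
∂π/∂q_D = 72 − 4q_D − q_C = 0 ⇒ q_D = 18 − 0.25q_C.
Similarly q_C = 17.25 − 0.25q_D.
Plugging q_C into D's best response: q_D = 18 − 0.25(17.25 − 0.25q_D) ⇒ 0.9375q_D = 13.6875, so q_D = 14.6.
Then q_C = 17.25 − 0.25·14.6 = 13.6.

14.6, 13.6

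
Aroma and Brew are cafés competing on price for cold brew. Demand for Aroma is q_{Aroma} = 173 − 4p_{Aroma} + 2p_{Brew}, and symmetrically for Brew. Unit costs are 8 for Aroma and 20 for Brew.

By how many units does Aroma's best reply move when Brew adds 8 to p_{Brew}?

Aroma's profit: π = (p_{Aroma} − 8)(173 − 4p_{Aroma} + 2p_{Brew}).
∂π/∂p_{Aroma} = 205 − 8p_{Aroma} + 2p_{Brew} = 0 ⇒ p_{Aroma} = 25.625 + 0.25p_{Brew}.
The reaction-function slope is 0.25, so an 8-unit rise in p_{Brew} moves p_{Aroma} by 0.25 × 8 = 2. Aroma's best response rises — the actions are strategic complements.

2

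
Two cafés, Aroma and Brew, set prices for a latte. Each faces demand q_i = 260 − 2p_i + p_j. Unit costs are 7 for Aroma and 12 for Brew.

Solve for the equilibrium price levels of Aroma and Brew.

92, 94

Aroma's profit: π = (p_{Aroma} − 7)(260 − 2p_{Aroma} + p_{Brew}).
∂π/∂p_{Aroma} = 274 − 4p_{Aroma} + p_{Brew} = 0 ⇒ p_{Aroma} = 68.5 + 0.25p_{Brew}.
Similarly p_{Brew} = 71 + 0.25p_{Aroma}.
Solving the two reaction functions simultaneously: (1 − (0.25)(0.25))p_{Aroma} = 68.5 + 0.25·71, so 0.9375p_{Aroma} = 86.25 and p_{Aroma} = 92.
Then p_{Brew} = 71 + 0.25·92 = 94.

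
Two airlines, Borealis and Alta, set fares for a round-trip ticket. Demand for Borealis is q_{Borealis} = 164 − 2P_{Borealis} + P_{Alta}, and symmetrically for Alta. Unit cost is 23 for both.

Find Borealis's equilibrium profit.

4418

Borealis's profit: π = (P_{Borealis} − 23)(164 − 2P_{Borealis} + P_{Alta}).
∂π/∂P_{Borealis} = 210 − 4P_{Borealis} + P_{Alta} = 0 ⇒ P_{Borealis} = 52.5 + 0.25P_{Alta}.
By symmetry P_{Alta} = P_{Borealis}; substituting into the reaction function, 0.75P_{Borealis} = 52.5 and P_{Borealis} = 70.
q_{Borealis} = 164 − 2·70 + 70 = 94.
Profit = (70 − 23)·94 = 4418.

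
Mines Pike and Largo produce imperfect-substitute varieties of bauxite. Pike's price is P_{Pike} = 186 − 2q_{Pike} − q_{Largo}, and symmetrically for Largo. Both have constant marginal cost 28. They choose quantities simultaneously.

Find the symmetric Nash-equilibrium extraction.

Mine Pike's profit: π = q_{Pike}(186 − 2q_{Pike} − q_{Largo}) − 28q_{Pike}.
∂π/∂q_{Pike} = 158 − 4q_{Pike} − q_{Largo} = 0 ⇒ q_{Pike} = 39.5 − 0.25q_{Largo}.
The game is symmetric, so in equilibrium q_{Largo} = q_{Pike}: the reaction function gives 1.25q_{Pike} = 39.5, hence q_{Pike} = 31.6.

31.6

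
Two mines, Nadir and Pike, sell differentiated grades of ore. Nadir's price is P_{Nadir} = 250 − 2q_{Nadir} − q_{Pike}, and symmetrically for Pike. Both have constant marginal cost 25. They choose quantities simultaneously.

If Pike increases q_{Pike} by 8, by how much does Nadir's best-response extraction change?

Mine Nadir's profit: π = q_{Nadir}(250 − 2q_{Nadir} − q_{Pike}) − 25q_{Nadir}.
∂π/∂q_{Nadir} = 225 − 4q_{Nadir} − q_{Pike} = 0 ⇒ q_{Nadir} = 56.25 − 0.25q_{Pike}.
The reaction-function slope is −0.25, so an 8-unit rise in q_{Pike} moves q_{Nadir} by −0.25 × 8 = −2. Nadir's best response falls — the actions are strategic substitutes.

-2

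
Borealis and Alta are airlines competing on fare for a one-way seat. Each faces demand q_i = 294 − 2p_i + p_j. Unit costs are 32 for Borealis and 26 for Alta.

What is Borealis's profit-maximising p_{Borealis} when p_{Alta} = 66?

Borealis's profit: π = (p_{Borealis} − 32)(294 − 2p_{Borealis} + p_{Alta}).
∂π/∂p_{Borealis} = 358 − 4p_{Borealis} + p_{Alta} = 0 ⇒ p_{Borealis} = 89.5 + 0.25p_{Alta}.
At p_{Alta} = 66: p_{Borealis} = 89.5 + 0.25·66 = 106.

106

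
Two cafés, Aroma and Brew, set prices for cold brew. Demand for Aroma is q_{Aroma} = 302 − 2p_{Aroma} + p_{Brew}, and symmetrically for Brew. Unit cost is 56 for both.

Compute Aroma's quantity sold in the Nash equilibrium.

Aroma's profit: π = (p_{Aroma} − 56)(302 − 2p_{Aroma} + p_{Brew}).
∂π/∂p_{Aroma} = 414 − 4p_{Aroma} + p_{Brew} = 0 ⇒ p_{Aroma} = 103.5 + 0.25p_{Brew}.
By symmetry p_{Brew} = p_{Aroma}; substituting into the reaction function, 0.75p_{Aroma} = 103.5 and p_{Aroma} = 138.
q_{Aroma} = 302 − 2·138 + 138 = 164.

164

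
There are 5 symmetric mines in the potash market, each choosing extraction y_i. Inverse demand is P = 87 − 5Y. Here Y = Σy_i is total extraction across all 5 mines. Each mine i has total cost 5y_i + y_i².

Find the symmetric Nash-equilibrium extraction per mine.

A representative mine's profit is π_i = y_i(87 − 5Y) − 5y_i − y_i², with Y = y_i + Σ_{j≠i} y_j.
First-order condition: 82 − 12y_i − 5Σ_{j≠i} y_j = 0.
In a symmetric equilibrium every mine chooses the same y, so Σ_{j≠i} y_j = 4y. The condition becomes 82 − 32y = 0, giving y = 82/32 = 2.5625.

2.5625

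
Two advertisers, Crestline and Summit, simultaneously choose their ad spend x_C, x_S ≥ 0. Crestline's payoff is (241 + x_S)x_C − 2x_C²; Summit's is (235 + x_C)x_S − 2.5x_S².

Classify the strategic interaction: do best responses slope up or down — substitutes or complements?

Expanding Crestline's payoff: 241x_C + x_Sx_C − 2x_C².
∂π/∂x_C = 241 + x_S − 4x_C = 0, so x_C = 60.25 + 0.25x_S.
The best-response slope dx_C/dx_S = 0.25 > 0: the reaction function is upward-sloping, so the choices are strategic complements.

strategic complements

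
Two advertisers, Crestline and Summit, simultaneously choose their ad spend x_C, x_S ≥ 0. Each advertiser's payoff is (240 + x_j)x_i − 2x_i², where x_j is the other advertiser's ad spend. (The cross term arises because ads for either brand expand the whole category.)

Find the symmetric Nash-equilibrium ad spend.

80

Crestline's payoff is (240 + x_S)x_C − 2x_C².
∂π/∂x_C = 240 + x_S − 4x_C = 0, so x_C = 60 + 0.25x_S.
Setting x_C = x_S in the reaction function: x_C = 60 + 0.25x_C, so x_C = 60 / 0.75 = 80.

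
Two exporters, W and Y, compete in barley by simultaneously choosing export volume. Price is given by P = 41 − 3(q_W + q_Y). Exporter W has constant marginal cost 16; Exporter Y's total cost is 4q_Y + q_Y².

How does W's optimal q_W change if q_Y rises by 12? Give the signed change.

-6

Exporter W's profit: π = q_W(41 − 3(q_W + q_Y)) − 16q_W.
∂π/∂q_W = 25 − 6q_W − 3q_Y = 0, so q_W = 25/6 − 0.5q_Y.
The reaction-function slope is −0.5, so a 12-unit rise in q_Y moves q_W by −0.5 × 12 = −6. W's best response falls — the actions are strategic substitutes.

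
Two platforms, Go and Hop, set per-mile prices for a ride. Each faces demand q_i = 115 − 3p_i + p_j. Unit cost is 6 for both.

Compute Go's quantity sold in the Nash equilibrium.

Go's profit: π = (p_{Go} − 6)(115 − 3p_{Go} + p_{Hop}).
∂π/∂p_{Go} = 133 − 6p_{Go} + p_{Hop} = 0 ⇒ p_{Go} = 133/6 + (1/6)p_{Hop}.
The game is symmetric, so in equilibrium p_{Hop} = p_{Go}: the reaction function gives (5/6)p_{Go} = 133/6, hence p_{Go} = 26.6.
q_{Go} = 115 − 3·26.6 + 26.6 = 61.8.

61.8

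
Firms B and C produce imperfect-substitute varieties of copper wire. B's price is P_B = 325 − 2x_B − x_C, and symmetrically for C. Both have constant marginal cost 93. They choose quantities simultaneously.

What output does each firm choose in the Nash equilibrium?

46.4

Firm B's profit: π = x_B(325 − 2x_B − x_C) − 93x_B.
∂π/∂x_B = 232 − 4x_B − x_C = 0 ⇒ x_B = 58 − 0.25x_C.
By symmetry x_C = x_B; substituting into the reaction function, 1.25x_B = 58 and x_B = 46.4.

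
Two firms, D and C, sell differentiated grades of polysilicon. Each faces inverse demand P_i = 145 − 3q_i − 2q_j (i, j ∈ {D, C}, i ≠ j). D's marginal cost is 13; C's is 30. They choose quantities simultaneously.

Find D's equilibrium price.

Firm D's profit: π = q_D(145 − 3q_D − 2q_C) − 13q_D.
∂π/∂q_D = 132 − 6q_D − 2q_C = 0 ⇒ q_D = 22 − (1/3)q_C.
Similarly q_C = 115/6 − (1/3)q_D.
Plugging q_C into D's best response: q_D = 22 − (1/3)(115/6 − (1/3)q_D) ⇒ (8/9)q_D = 281/18, so q_D = 17.5625.
Then q_C = 115/6 − (1/3)·17.5625 = 13.3125.
P_D = 145 − 3·17.5625 − 2·13.3125 = 65.6875.

65.6875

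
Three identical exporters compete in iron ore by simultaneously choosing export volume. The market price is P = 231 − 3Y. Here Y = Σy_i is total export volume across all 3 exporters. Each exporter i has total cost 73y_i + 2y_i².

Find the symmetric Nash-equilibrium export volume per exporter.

9.875

A representative exporter's profit is π_i = y_i(231 − 3Y) − 73y_i − 2y_i², with Y = y_i + Σ_{j≠i} y_j.
First-order condition: 158 − 10y_i − 3Σ_{j≠i} y_j = 0.
Imposing symmetry (y_j = y for all j) turns Σ_{j≠i} y_j into 2y, so 158 = 16y and y = 9.875.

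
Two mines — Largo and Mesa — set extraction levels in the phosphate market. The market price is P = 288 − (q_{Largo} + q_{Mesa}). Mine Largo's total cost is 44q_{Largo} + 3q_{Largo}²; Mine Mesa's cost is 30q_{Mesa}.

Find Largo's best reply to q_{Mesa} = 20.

28

Mine Largo's profit: π = q_{Largo}(288 − (q_{Largo} + q_{Mesa})) − 44q_{Largo} − 3q_{Largo}².
∂π/∂q_{Largo} = 244 − 8q_{Largo} − q_{Mesa} = 0, so q_{Largo} = 30.5 − 0.125q_{Mesa}.
At q_{Mesa} = 20: q_{Largo} = 30.5 − 0.125·20 = 28.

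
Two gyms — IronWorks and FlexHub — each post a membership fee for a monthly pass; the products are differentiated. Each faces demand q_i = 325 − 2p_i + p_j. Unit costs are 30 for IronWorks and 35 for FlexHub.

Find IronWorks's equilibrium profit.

19602

IronWorks's profit: π = (p_{IronWorks} − 30)(325 − 2p_{IronWorks} + p_{FlexHub}).
∂π/∂p_{IronWorks} = 385 − 4p_{IronWorks} + p_{FlexHub} = 0 ⇒ p_{IronWorks} = 96.25 + 0.25p_{FlexHub}.
Similarly p_{FlexHub} = 98.75 + 0.25p_{IronWorks}.
Solving the two reaction functions simultaneously: (1 − (0.25)(0.25))p_{IronWorks} = 96.25 + 0.25·98.75, so 0.9375p_{IronWorks} = 120.9375 and p_{IronWorks} = 129.
Then p_{FlexHub} = 98.75 + 0.25·129 = 131.
q_{IronWorks} = 325 − 2·129 + 131 = 198.
Profit = (129 − 30)·198 = 19602.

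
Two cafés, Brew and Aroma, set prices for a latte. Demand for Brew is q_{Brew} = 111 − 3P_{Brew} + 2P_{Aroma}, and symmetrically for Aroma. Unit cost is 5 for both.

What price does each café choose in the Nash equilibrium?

31.5

Brew's profit: π = (P_{Brew} − 5)(111 − 3P_{Brew} + 2P_{Aroma}).
∂π/∂P_{Brew} = 126 − 6P_{Brew} + 2P_{Aroma} = 0 ⇒ P_{Brew} = 21 + (1/3)P_{Aroma}.
Setting P_{Brew} = P_{Aroma} in the reaction function: P_{Brew} = 21 + (1/3)P_{Brew}, so P_{Brew} = 21 / (2/3) = 31.5.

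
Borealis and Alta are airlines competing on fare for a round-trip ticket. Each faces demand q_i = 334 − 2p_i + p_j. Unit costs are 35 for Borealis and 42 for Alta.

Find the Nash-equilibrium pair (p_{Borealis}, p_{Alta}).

Borealis's profit: π = (p_{Borealis} − 35)(334 − 2p_{Borealis} + p_{Alta}).
∂π/∂p_{Borealis} = 404 − 4p_{Borealis} + p_{Alta} = 0 ⇒ p_{Borealis} = 101 + 0.25p_{Alta}.
Similarly p_{Alta} = 104.5 + 0.25p_{Borealis}.
Solving the two reaction functions simultaneously: (1 − (0.25)(0.25))p_{Borealis} = 101 + 0.25·104.5, so 0.9375p_{Borealis} = 127.125 and p_{Borealis} = 135.6.
Then p_{Alta} = 104.5 + 0.25·135.6 = 138.4.

135.6, 138.4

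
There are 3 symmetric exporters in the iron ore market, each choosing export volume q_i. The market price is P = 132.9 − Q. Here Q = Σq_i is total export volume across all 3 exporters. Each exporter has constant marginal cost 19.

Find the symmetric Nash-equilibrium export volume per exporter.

A representative exporter's profit is π_i = q_i(132.9 − Q) − 19q_i, with Q = q_i + Σ_{j≠i} q_j.
First-order condition: 113.9 − 2q_i − Σ_{j≠i} q_j = 0.
With identical exporters, set every q_j = q: then 113.9 − 2q − 2q = 0, i.e. q = 113.9/4 = 28.475.

28.475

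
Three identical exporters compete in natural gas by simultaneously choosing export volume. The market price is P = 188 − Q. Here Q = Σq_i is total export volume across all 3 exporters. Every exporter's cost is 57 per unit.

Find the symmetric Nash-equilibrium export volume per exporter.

32.75

A representative exporter's profit is π_i = q_i(188 − Q) − 57q_i, with Q = q_i + Σ_{j≠i} q_j.
First-order condition: 131 − 2q_i − Σ_{j≠i} q_j = 0.
In a symmetric equilibrium every exporter chooses the same q, so Σ_{j≠i} q_j = 2q. The condition becomes 131 − 4q = 0, giving q = 131/4 = 32.75.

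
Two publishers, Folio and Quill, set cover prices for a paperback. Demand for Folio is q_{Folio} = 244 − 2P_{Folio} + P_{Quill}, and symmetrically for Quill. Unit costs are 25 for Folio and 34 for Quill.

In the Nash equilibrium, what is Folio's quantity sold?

Folio's profit: π = (P_{Folio} − 25)(244 − 2P_{Folio} + P_{Quill}).
∂π/∂P_{Folio} = 294 − 4P_{Folio} + P_{Quill} = 0 ⇒ P_{Folio} = 73.5 + 0.25P_{Quill}.
Similarly P_{Quill} = 78 + 0.25P_{Folio}.
Substituting the second reaction function into the first: P_{Folio} = 73.5 + 0.25(78 + 0.25P_{Folio}), which gives 0.9375P_{Folio} = 93 ⇒ P_{Folio} = 99.2.
Then P_{Quill} = 78 + 0.25·99.2 = 102.8.
q_{Folio} = 244 − 2·99.2 + 102.8 = 148.4.

148.4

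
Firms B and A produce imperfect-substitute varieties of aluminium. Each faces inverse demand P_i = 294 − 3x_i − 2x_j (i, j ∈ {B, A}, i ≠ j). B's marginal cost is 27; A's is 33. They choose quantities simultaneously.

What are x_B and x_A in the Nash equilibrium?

Firm B's profit: π = x_B(294 − 3x_B − 2x_A) − 27x_B.
∂π/∂x_B = 267 − 6x_B − 2x_A = 0 ⇒ x_B = 44.5 − (1/3)x_A.
Similarly x_A = 43.5 − (1/3)x_B.
Substituting the second reaction function into the first: x_B = 44.5 − (1/3)(43.5 − (1/3)x_B), which gives (8/9)x_B = 30 ⇒ x_B = 33.75.
Then x_A = 43.5 − (1/3)·33.75 = 32.25.

33.75, 32.25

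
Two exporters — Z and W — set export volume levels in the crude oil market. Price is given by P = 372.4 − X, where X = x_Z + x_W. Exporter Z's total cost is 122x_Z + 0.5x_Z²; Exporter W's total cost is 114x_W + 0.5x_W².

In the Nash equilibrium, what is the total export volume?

Exporter Z's profit: π = x_Z(372.4 − (x_Z + x_W)) − 122x_Z − 0.5x_Z².
∂π/∂x_Z = 250.4 − 3x_Z − x_W = 0, so x_Z = 1252/15 − (1/3)x_W.
By the same steps for W: x_W = 1292/15 − (1/3)x_Z.
Solving the two reaction functions simultaneously: (1 − (−1/3)(−1/3))x_Z = 1252/15 − (1/3)·(1292/15), so (8/9)x_Z = 2464/45 and x_Z = 61.6.
Then x_W = 1292/15 − (1/3)·61.6 = 65.6.
Total export volume: 61.6 + 65.6 = 127.2.

127.2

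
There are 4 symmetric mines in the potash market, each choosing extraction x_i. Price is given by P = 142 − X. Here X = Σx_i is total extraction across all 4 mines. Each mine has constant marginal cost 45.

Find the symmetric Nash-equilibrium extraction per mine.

19.4

A representative mine's profit is π_i = x_i(142 − X) − 45x_i, with X = x_i + Σ_{j≠i} x_j.
First-order condition: 97 − 2x_i − Σ_{j≠i} x_j = 0.
Imposing symmetry (x_j = x for all j) turns Σ_{j≠i} x_j into 3x, so 97 = 5x and x = 19.4.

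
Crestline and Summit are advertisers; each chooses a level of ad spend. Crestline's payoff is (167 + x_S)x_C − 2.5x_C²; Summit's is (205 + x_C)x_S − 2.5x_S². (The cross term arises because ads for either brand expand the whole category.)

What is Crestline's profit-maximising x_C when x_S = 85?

50.4

Expanding Crestline's payoff: 167x_C + x_Sx_C − 2.5x_C².
∂π/∂x_C = 167 + x_S − 5x_C = 0, so x_C = 33.4 + 0.2x_S.
At x_S = 85: x_C = 33.4 + 0.2·85 = 50.4.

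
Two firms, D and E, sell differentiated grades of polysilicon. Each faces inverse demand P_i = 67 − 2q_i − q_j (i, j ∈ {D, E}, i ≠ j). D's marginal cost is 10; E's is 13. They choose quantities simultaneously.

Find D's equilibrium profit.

Firm D's profit: π = q_D(67 − 2q_D − q_E) − 10q_D.
∂π/∂q_D = 57 − 4q_D − q_E = 0 ⇒ q_D = 14.25 − 0.25q_E.
Similarly q_E = 13.5 − 0.25q_D.
Solving the two reaction functions simultaneously: (1 − (−0.25)(−0.25))q_D = 14.25 − 0.25·13.5, so 0.9375q_D = 10.875 and q_D = 11.6.
Then q_E = 13.5 − 0.25·11.6 = 10.6.
P_D = 67 − 2·11.6 − 10.6 = 33.2.
Profit = (33.2 − 10)·11.6 = 269.12.

269.12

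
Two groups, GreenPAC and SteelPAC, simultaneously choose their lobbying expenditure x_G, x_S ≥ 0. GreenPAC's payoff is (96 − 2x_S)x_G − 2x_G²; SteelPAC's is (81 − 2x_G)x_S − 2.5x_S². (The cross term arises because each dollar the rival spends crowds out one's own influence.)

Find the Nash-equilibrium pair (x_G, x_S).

19.875, 8.25

Expanding GreenPAC's payoff: 96x_G − 2x_Sx_G − 2x_G².
∂π/∂x_G = 96 − 2x_S − 4x_G = 0, so x_G = 24 − 0.5x_S.
Likewise for SteelPAC: x_S = 16.2 − 0.4x_G.
Substituting the second reaction function into the first: x_G = 24 − 0.5(16.2 − 0.4x_G), which gives 0.8x_G = 15.9 ⇒ x_G = 19.875.
Then x_S = 16.2 − 0.4·19.875 = 8.25.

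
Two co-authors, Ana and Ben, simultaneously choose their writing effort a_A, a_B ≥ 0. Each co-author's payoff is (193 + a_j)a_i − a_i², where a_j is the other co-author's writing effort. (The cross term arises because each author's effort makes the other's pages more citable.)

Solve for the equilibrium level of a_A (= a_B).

193

Ana's payoff is (193 + a_B)a_A − a_A².
∂π/∂a_A = 193 + a_B − 2a_A = 0, so a_A = 96.5 + 0.5a_B.
The game is symmetric, so in equilibrium a_B = a_A: the reaction function gives 0.5a_A = 96.5, hence a_A = 193.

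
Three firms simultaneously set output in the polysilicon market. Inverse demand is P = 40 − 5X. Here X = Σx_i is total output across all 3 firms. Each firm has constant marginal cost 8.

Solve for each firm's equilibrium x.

A representative firm's profit is π_i = x_i(40 − 5X) − 8x_i, with X = x_i + Σ_{j≠i} x_j.
First-order condition: 32 − 10x_i − 5Σ_{j≠i} x_j = 0.
With identical firms, set every x_j = x: then 32 − 10x − 10x = 0, i.e. x = 32/20 = 1.6.

1.6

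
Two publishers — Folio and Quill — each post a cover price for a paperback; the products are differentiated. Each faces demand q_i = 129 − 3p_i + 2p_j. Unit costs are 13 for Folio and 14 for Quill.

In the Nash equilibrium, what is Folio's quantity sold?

87.5625

Folio's profit: π = (p_{Folio} − 13)(129 − 3p_{Folio} + 2p_{Quill}).
∂π/∂p_{Folio} = 168 − 6p_{Folio} + 2p_{Quill} = 0 ⇒ p_{Folio} = 28 + (1/3)p_{Quill}.
Similarly p_{Quill} = 28.5 + (1/3)p_{Folio}.
Solving the two reaction functions simultaneously: (1 − (1/3)(1/3))p_{Folio} = 28 + (1/3)·28.5, so (8/9)p_{Folio} = 37.5 and p_{Folio} = 42.1875.
Then p_{Quill} = 28.5 + (1/3)·42.1875 = 42.5625.
q_{Folio} = 129 − 3·42.1875 + 2·42.5625 = 87.5625.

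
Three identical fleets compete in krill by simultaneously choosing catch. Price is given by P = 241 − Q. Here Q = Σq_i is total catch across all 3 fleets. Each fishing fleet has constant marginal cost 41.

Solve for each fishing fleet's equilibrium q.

A representative fishing fleet's profit is π_i = q_i(241 − Q) − 41q_i, with Q = q_i + Σ_{j≠i} q_j.
First-order condition: 200 − 2q_i − Σ_{j≠i} q_j = 0.
With identical fishing fleets, set every q_j = q: then 200 − 2q − 2q = 0, i.e. q = 200/4 = 50.

50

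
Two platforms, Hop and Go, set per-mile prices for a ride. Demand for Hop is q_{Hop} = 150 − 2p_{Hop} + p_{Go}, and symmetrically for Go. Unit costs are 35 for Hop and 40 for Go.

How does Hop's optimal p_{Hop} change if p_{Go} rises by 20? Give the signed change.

Hop's profit: π = (p_{Hop} − 35)(150 − 2p_{Hop} + p_{Go}).
∂π/∂p_{Hop} = 220 − 4p_{Hop} + p_{Go} = 0 ⇒ p_{Hop} = 55 + 0.25p_{Go}.
The reaction-function slope is 0.25, so a 20-unit rise in p_{Go} moves p_{Hop} by 0.25 × 20 = 5. Hop's best response rises — the actions are strategic complements.

5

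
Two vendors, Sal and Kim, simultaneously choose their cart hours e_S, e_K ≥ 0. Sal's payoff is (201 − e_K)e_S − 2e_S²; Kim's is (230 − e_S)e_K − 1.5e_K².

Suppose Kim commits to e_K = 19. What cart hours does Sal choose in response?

45.5

Expanding Sal's payoff: 201e_S − e_Ke_S − 2e_S².
∂π/∂e_S = 201 − e_K − 4e_S = 0, so e_S = 50.25 − 0.25e_K.
At e_K = 19: e_S = 50.25 − 0.25·19 = 45.5.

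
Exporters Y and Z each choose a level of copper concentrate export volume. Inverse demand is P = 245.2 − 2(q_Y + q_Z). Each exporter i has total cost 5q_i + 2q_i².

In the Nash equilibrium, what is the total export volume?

Exporter Y's profit: π = q_Y(245.2 − 2(q_Y + q_Z)) − 5q_Y − 2q_Y².
∂π/∂q_Y = 240.2 − 8q_Y − 2q_Z = 0, so q_Y = 30.025 − 0.25q_Z.
The game is symmetric, so in equilibrium q_Z = q_Y: the reaction function gives 1.25q_Y = 30.025, hence q_Y = 24.02.
Total export volume: 24.02 + 24.02 = 48.04.

48.04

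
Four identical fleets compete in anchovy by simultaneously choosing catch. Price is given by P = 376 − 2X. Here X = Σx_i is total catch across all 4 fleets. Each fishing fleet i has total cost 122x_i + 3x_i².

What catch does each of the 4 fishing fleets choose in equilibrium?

15.875

A representative fishing fleet's profit is π_i = x_i(376 − 2X) − 122x_i − 3x_i², with X = x_i + Σ_{j≠i} x_j.
First-order condition: 254 − 10x_i − 2Σ_{j≠i} x_j = 0.
In a symmetric equilibrium every fishing fleet chooses the same x, so Σ_{j≠i} x_j = 3x. The condition becomes 254 − 16x = 0, giving x = 254/16 = 15.875.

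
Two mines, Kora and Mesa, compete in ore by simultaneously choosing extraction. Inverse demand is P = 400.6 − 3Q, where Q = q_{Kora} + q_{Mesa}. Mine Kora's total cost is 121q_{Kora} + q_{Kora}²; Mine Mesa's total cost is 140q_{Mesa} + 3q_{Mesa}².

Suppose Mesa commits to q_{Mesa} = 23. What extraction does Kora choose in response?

26.325

Mine Kora's profit: π = q_{Kora}(400.6 − 3(q_{Kora} + q_{Mesa})) − 121q_{Kora} − q_{Kora}².
∂π/∂q_{Kora} = 279.6 − 8q_{Kora} − 3q_{Mesa} = 0, so q_{Kora} = 34.95 − 0.375q_{Mesa}.
At q_{Mesa} = 23: q_{Kora} = 34.95 − 0.375·23 = 26.325.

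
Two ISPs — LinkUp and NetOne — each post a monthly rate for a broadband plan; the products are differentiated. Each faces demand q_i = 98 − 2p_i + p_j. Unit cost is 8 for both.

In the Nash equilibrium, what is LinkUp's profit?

1800

LinkUp's profit: π = (p_{LinkUp} − 8)(98 − 2p_{LinkUp} + p_{NetOne}).
∂π/∂p_{LinkUp} = 114 − 4p_{LinkUp} + p_{NetOne} = 0 ⇒ p_{LinkUp} = 28.5 + 0.25p_{NetOne}.
Setting p_{LinkUp} = p_{NetOne} in the reaction function: p_{LinkUp} = 28.5 + 0.25p_{LinkUp}, so p_{LinkUp} = 28.5 / 0.75 = 38.
q_{LinkUp} = 98 − 2·38 + 38 = 60.
Profit = (38 − 8)·60 = 1800.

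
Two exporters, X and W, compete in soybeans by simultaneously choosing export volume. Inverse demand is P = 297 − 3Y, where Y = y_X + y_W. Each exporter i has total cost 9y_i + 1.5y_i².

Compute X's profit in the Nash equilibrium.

2592

Exporter X's profit: π = y_X(297 − 3(y_X + y_W)) − 9y_X − 1.5y_X².
∂π/∂y_X = 288 − 9y_X − 3y_W = 0, so y_X = 32 − (1/3)y_W.
The game is symmetric, so in equilibrium y_W = y_X: the reaction function gives (4/3)y_X = 32, hence y_X = 24.
Price P = 297 − 3·48 = 153.
X's profit: (153 − 9)·24 − 1.5(24)² = 2592.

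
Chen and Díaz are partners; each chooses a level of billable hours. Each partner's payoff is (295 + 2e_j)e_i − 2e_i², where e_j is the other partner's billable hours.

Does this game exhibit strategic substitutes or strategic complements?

strategic complements

Chen's payoff is (295 + 2e_D)e_C − 2e_C².
∂π/∂e_C = 295 + 2e_D − 4e_C = 0, so e_C = 73.75 + 0.5e_D.
The best-response slope de_C/de_D = 0.5 > 0: the reaction function is upward-sloping, so the choices are strategic complements.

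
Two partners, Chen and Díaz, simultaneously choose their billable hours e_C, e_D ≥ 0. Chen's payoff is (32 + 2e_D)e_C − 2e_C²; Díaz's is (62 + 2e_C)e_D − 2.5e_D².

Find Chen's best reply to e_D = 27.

21.5

Expanding Chen's payoff: 32e_C + 2e_De_C − 2e_C².
∂π/∂e_C = 32 + 2e_D − 4e_C = 0, so e_C = 8 + 0.5e_D.
At e_D = 27: e_C = 8 + 0.5·27 = 21.5.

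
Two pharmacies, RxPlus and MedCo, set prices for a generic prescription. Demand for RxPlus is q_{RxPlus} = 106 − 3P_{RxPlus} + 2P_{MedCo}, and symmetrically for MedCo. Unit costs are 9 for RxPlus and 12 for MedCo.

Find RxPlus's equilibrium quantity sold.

74.4375

RxPlus's profit: π = (P_{RxPlus} − 9)(106 − 3P_{RxPlus} + 2P_{MedCo}).
∂π/∂P_{RxPlus} = 133 − 6P_{RxPlus} + 2P_{MedCo} = 0 ⇒ P_{RxPlus} = 133/6 + (1/3)P_{MedCo}.
Similarly P_{MedCo} = 71/3 + (1/3)P_{RxPlus}.
Substituting the second reaction function into the first: P_{RxPlus} = 133/6 + (1/3)(71/3 + (1/3)P_{RxPlus}), which gives (8/9)P_{RxPlus} = 541/18 ⇒ P_{RxPlus} = 33.8125.
Then P_{MedCo} = 71/3 + (1/3)·33.8125 = 34.9375.
q_{RxPlus} = 106 − 3·33.8125 + 2·34.9375 = 74.4375.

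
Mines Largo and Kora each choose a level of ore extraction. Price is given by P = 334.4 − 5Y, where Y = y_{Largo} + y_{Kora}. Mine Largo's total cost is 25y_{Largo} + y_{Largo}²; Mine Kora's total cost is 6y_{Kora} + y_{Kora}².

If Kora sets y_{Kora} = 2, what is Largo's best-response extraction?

Mine Largo's profit: π = y_{Largo}(334.4 − 5(y_{Largo} + y_{Kora})) − 25y_{Largo} − y_{Largo}².
∂π/∂y_{Largo} = 309.4 − 12y_{Largo} − 5y_{Kora} = 0, so y_{Largo} = 1547/60 − (5/12)y_{Kora}.
At y_{Kora} = 2: y_{Largo} = 1547/60 − (5/12)·2 = 24.95.

24.95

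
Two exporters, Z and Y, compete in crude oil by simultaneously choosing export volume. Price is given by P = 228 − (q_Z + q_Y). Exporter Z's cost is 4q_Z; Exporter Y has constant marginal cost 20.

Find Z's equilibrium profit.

6400

Exporter Z's profit: π = q_Z(228 − (q_Z + q_Y)) − 4q_Z.
∂π/∂q_Z = 224 − 2q_Z − q_Y = 0, so q_Z = 112 − 0.5q_Y.
By the same steps for Y: q_Y = 104 − 0.5q_Z.
Solving the two reaction functions simultaneously: (1 − (−0.5)(−0.5))q_Z = 112 − 0.5·104, so 0.75q_Z = 60 and q_Z = 80.
Then q_Y = 104 − 0.5·80 = 64.
Price P = 228 − 144 = 84.
Z's profit: (84 − 4)·80 = 6400.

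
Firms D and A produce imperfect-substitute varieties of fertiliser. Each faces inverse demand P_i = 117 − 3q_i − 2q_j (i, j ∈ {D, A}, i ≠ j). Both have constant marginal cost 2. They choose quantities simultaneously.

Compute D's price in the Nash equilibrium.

Firm D's profit: π = q_D(117 − 3q_D − 2q_A) − 2q_D.
∂π/∂q_D = 115 − 6q_D − 2q_A = 0 ⇒ q_D = 115/6 − (1/3)q_A.
The game is symmetric, so in equilibrium q_A = q_D: the reaction function gives (4/3)q_D = 115/6, hence q_D = 14.375.
P_D = 117 − 3·14.375 − 2·14.375 = 45.125.

45.125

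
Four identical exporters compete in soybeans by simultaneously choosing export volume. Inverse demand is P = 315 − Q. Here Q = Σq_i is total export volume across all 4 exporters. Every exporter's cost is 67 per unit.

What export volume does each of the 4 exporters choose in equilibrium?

A representative exporter's profit is π_i = q_i(315 − Q) − 67q_i, with Q = q_i + Σ_{j≠i} q_j.
First-order condition: 248 − 2q_i − Σ_{j≠i} q_j = 0.
With identical exporters, set every q_j = q: then 248 − 2q − 3q = 0, i.e. q = 248/5 = 49.6.

49.6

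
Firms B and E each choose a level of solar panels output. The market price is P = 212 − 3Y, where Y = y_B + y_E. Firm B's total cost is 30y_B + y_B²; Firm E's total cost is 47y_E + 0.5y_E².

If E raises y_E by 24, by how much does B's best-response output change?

-9

Firm B's profit: π = y_B(212 − 3(y_B + y_E)) − 30y_B − y_B².
∂π/∂y_B = 182 − 8y_B − 3y_E = 0, so y_B = 22.75 − 0.375y_E.
The reaction-function slope is −0.375, so a 24-unit rise in y_E moves y_B by −0.375 × 24 = −9. B's best response falls — the actions are strategic substitutes.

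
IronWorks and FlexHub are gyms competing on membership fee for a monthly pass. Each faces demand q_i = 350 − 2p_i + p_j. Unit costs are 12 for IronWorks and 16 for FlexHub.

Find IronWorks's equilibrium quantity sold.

IronWorks's profit: π = (p_{IronWorks} − 12)(350 − 2p_{IronWorks} + p_{FlexHub}).
∂π/∂p_{IronWorks} = 374 − 4p_{IronWorks} + p_{FlexHub} = 0 ⇒ p_{IronWorks} = 93.5 + 0.25p_{FlexHub}.
Similarly p_{FlexHub} = 95.5 + 0.25p_{IronWorks}.
Solving the two reaction functions simultaneously: (1 − (0.25)(0.25))p_{IronWorks} = 93.5 + 0.25·95.5, so 0.9375p_{IronWorks} = 117.375 and p_{IronWorks} = 125.2.
Then p_{FlexHub} = 95.5 + 0.25·125.2 = 126.8.
q_{IronWorks} = 350 − 2·125.2 + 126.8 = 226.4.

226.4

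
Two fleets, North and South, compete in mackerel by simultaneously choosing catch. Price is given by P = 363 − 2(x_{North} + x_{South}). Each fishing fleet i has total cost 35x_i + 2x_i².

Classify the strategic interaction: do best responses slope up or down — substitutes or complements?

strategic substitutes

Fishing fleet North's profit: π = x_{North}(363 − 2(x_{North} + x_{South})) − 35x_{North} − 2x_{North}².
∂π/∂x_{North} = 328 − 8x_{North} − 2x_{South} = 0, so x_{North} = 41 − 0.25x_{South}.
The best-response slope dx_{North}/dx_{South} = −0.25 < 0: the reaction function is downward-sloping, so the choices are strategic substitutes.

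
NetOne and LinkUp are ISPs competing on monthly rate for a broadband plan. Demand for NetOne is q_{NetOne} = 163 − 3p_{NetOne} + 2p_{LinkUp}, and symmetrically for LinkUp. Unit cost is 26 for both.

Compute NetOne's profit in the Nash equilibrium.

3519.1875

NetOne's profit: π = (p_{NetOne} − 26)(163 − 3p_{NetOne} + 2p_{LinkUp}).
∂π/∂p_{NetOne} = 241 − 6p_{NetOne} + 2p_{LinkUp} = 0 ⇒ p_{NetOne} = 241/6 + (1/3)p_{LinkUp}.
By symmetry p_{LinkUp} = p_{NetOne}; substituting into the reaction function, (2/3)p_{NetOne} = 241/6 and p_{NetOne} = 60.25.
q_{NetOne} = 163 − 3·60.25 + 2·60.25 = 102.75.
Profit = (60.25 − 26)·102.75 = 3519.1875.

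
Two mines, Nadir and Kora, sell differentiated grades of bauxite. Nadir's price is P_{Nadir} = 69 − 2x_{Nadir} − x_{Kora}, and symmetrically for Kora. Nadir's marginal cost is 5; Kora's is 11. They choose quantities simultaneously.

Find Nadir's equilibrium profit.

348.48

Mine Nadir's profit: π = x_{Nadir}(69 − 2x_{Nadir} − x_{Kora}) − 5x_{Nadir}.
∂π/∂x_{Nadir} = 64 − 4x_{Nadir} − x_{Kora} = 0 ⇒ x_{Nadir} = 16 − 0.25x_{Kora}.
Similarly x_{Kora} = 14.5 − 0.25x_{Nadir}.
Plugging x_{Kora} into Nadir's best response: x_{Nadir} = 16 − 0.25(14.5 − 0.25x_{Nadir}) ⇒ 0.9375x_{Nadir} = 12.375, so x_{Nadir} = 13.2.
Then x_{Kora} = 14.5 − 0.25·13.2 = 11.2.
P_{Nadir} = 69 − 2·13.2 − 11.2 = 31.4.
Profit = (31.4 − 5)·13.2 = 348.48.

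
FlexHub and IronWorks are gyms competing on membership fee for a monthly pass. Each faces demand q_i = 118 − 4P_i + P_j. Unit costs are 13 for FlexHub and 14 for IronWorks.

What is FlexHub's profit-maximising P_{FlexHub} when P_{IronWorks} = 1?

FlexHub's profit: π = (P_{FlexHub} − 13)(118 − 4P_{FlexHub} + P_{IronWorks}).
∂π/∂P_{FlexHub} = 170 − 8P_{FlexHub} + P_{IronWorks} = 0 ⇒ P_{FlexHub} = 21.25 + 0.125P_{IronWorks}.
At P_{IronWorks} = 1: P_{FlexHub} = 21.25 + 0.125·1 = 21.375.

21.375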